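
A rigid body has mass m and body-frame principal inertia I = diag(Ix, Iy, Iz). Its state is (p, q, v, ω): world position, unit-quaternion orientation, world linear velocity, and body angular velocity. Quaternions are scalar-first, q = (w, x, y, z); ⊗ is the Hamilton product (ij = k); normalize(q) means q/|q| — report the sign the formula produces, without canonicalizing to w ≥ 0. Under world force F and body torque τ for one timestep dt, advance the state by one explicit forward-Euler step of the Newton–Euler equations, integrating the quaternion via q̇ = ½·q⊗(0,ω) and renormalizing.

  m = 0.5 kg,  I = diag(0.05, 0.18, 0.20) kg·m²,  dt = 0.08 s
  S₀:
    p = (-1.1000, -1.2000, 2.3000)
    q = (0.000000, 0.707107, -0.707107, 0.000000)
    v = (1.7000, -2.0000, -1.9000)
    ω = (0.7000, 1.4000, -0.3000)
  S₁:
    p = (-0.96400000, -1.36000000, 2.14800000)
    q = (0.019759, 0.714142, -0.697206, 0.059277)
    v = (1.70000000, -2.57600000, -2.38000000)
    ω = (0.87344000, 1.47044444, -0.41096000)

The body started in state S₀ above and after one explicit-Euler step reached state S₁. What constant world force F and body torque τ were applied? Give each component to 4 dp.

F = (0.0000, -3.6000, -3.0000)
τ = (0.1000, 0.1900, -0.1500)

rate change Δω = (0.17344000, 0.07044444, -0.11096000)
gyro term ω₀×Iω₀ = (-0.0084, 0.0315, 0.1274)
applied torque τ = (0.1000, 0.1900, -0.1500)
v₁ − v₀ = (0.00000000, -0.57600000, -0.48000000)
m·(v₁−v₀)/dt = (0.0000, -3.6000, -3.0000)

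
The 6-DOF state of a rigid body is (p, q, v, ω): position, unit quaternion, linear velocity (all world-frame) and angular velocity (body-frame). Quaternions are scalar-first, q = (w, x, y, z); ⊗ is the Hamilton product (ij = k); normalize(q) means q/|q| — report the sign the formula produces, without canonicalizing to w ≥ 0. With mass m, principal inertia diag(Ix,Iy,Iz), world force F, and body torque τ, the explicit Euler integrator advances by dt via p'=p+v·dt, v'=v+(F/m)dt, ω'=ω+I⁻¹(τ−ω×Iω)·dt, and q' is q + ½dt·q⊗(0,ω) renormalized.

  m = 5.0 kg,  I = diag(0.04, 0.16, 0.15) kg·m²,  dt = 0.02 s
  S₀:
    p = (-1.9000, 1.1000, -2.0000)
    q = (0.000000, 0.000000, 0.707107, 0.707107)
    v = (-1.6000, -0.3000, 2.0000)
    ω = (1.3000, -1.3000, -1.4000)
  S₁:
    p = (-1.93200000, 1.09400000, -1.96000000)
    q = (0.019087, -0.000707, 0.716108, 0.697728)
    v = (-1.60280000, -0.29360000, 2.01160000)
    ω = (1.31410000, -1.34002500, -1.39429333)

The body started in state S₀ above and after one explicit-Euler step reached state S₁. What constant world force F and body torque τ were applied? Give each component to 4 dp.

F = (-0.7000, 1.6000, 2.9000)
τ = (0.0100, -0.1200, -0.1600)

v₁ − v₀ = (-0.00280000, 0.00640000, 0.01160000)
m·(v₁−v₀)/dt = (-0.7000, 1.6000, 2.9000)
Δω = ω₁−ω₀ = (0.01410000, -0.04002500, 0.00570667)
τ = I·(Δω/dt) + ω₀×(Iω₀) = (0.0100, -0.1200, -0.1600)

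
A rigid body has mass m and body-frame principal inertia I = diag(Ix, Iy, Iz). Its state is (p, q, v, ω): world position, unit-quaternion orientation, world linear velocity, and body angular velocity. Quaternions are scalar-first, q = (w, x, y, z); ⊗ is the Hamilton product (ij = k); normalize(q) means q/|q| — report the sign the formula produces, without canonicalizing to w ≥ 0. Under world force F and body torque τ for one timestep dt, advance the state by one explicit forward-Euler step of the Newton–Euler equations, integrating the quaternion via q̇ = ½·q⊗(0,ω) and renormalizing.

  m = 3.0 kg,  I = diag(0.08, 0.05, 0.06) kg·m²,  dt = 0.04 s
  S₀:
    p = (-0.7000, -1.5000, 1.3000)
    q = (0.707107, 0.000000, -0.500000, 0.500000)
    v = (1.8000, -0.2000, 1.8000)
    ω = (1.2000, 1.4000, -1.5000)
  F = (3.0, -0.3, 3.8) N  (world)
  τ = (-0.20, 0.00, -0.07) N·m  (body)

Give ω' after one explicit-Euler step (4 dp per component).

ω' = (1.1105, 1.4288, -1.5131)

ω×(Iω) gyroscopic = (-0.0210, -0.0360, -0.0504)
angular accel α = (-2.2375, 0.7200, -0.3267)
ω' = ω + α·dt = (1.1105, 1.4288, -1.5131)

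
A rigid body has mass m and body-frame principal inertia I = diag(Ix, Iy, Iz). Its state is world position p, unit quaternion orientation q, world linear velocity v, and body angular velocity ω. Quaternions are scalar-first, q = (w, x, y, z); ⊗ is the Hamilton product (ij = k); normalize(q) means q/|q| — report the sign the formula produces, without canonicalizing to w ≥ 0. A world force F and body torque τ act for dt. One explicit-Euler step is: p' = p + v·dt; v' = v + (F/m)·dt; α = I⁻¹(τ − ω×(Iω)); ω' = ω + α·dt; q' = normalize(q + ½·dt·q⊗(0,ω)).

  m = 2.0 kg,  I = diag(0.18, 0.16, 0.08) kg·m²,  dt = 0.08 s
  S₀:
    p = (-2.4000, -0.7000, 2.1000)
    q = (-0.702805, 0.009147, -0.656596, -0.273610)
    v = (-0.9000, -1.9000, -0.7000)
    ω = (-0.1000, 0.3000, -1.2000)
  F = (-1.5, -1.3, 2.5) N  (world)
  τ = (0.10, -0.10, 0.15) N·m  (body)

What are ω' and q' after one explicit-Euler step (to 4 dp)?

precession coupling ω×(Iω) = (0.0288, 0.0120, 0.0006)
α = I⁻¹(τ − ω×Iω) = (0.3956, -0.7000, 1.8675)
ω' = ω + α·dt = (-0.0684, 0.2440, -1.0506)
Hamilton product q⊗(0,ω) = (-0.1304385, 0.9402787, -0.1725041, 0.7804505)
q' = normalize(q + ½dt·q⊗(0,ω)) = (-0.7072, 0.0467, -0.6627, -0.2421)

ω' = (-0.0684, 0.2440, -1.0506)
q' = (-0.7072, 0.0467, -0.6627, -0.2421)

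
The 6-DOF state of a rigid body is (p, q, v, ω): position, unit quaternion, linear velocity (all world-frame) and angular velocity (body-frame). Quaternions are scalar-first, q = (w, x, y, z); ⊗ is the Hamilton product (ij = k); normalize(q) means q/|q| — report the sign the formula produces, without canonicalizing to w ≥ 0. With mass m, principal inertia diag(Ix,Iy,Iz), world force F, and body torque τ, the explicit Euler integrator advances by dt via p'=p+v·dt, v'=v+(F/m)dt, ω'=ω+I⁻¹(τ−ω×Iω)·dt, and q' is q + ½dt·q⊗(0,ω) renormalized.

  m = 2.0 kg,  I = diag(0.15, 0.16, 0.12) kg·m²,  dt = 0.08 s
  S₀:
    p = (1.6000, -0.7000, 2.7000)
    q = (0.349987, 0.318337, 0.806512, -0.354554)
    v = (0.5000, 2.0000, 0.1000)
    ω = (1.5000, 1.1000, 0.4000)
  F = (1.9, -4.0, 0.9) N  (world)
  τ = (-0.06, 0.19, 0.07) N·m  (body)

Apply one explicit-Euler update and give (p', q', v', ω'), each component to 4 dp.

gyro term ω×Iω = (-0.0176, 0.0180, 0.0165)
(τ − ω×Iω)/I = (-0.2827, 1.0750, 0.4458)
new body rate ω' = (1.4774, 1.1860, 0.4357)
Hamilton product q⊗(0,ω) = (-1.2228471, 1.2375947, -0.2741801, -0.7196025)
q + ½dt·q⊗(0,ω), renormalized = (0.3002, 0.3668, 0.7933, -0.3822)
a = (0.9500, -2.0000, 0.4500)
p + v·dt = (1.6400, -0.5400, 2.7080)
v + (F/m)dt = (0.5760, 1.8400, 0.1360)

p' = (1.6400, -0.5400, 2.7080)
q' = (0.3002, 0.3668, 0.7933, -0.3822)
v' = (0.5760, 1.8400, 0.1360)
ω' = (1.4774, 1.1860, 0.4357)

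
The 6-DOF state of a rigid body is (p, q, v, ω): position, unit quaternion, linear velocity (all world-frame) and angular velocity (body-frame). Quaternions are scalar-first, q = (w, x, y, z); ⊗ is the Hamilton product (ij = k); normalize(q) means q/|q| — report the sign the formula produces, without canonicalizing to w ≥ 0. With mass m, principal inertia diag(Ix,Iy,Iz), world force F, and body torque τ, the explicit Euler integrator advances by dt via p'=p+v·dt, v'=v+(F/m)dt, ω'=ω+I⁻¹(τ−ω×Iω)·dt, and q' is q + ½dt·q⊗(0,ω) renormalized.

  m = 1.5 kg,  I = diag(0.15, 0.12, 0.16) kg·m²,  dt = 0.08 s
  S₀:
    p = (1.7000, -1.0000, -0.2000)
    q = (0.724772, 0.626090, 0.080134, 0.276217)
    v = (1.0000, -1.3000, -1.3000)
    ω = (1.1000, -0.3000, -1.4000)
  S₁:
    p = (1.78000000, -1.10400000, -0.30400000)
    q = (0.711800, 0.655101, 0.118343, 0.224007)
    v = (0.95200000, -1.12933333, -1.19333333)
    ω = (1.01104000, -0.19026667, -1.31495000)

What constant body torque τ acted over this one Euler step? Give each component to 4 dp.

rate change Δω = (-0.08896000, 0.10973333, 0.08505000)
I·α + gyro = (-0.1500, 0.1800, 0.1800)

τ = (-0.1500, 0.1800, 0.1800)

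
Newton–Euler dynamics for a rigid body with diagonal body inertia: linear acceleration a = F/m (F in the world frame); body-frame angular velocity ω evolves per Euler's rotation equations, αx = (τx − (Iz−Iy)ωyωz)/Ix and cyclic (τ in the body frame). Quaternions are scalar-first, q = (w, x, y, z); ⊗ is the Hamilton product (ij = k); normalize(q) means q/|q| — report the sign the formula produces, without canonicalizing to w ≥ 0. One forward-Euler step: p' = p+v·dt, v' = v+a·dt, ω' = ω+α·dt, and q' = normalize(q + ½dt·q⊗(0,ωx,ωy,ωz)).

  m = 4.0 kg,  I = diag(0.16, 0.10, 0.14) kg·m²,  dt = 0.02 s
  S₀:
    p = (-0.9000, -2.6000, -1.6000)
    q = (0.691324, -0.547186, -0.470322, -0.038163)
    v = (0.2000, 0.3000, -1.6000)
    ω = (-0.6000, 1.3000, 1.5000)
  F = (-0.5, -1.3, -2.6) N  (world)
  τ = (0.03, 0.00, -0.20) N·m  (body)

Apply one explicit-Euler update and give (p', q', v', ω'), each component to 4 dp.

gyro term ω×Iω = (0.0780, -0.0180, 0.0468)
α = I⁻¹(τ − ω×Iω) = (-0.3000, 0.1800, -1.7629)
new body rate ω' = (-0.6060, 1.3036, 1.4647)
Hamilton product q⊗(0,ω) = (0.3403515, -1.0706655, 1.7423980, 0.0434510)
q + ½dt·q⊗(0,ω), renormalized = (0.6946, -0.5578, -0.4528, -0.0377)
a = F/m = (-0.1250, -0.3250, -0.6500)
p' = p + v·dt = (-0.8960, -2.5940, -1.6320)
v' = v + a·dt = (0.1975, 0.2935, -1.6130)

p' = (-0.8960, -2.5940, -1.6320)
q' = (0.6946, -0.5578, -0.4528, -0.0377)
v' = (0.1975, 0.2935, -1.6130)
ω' = (-0.6060, 1.3036, 1.4647)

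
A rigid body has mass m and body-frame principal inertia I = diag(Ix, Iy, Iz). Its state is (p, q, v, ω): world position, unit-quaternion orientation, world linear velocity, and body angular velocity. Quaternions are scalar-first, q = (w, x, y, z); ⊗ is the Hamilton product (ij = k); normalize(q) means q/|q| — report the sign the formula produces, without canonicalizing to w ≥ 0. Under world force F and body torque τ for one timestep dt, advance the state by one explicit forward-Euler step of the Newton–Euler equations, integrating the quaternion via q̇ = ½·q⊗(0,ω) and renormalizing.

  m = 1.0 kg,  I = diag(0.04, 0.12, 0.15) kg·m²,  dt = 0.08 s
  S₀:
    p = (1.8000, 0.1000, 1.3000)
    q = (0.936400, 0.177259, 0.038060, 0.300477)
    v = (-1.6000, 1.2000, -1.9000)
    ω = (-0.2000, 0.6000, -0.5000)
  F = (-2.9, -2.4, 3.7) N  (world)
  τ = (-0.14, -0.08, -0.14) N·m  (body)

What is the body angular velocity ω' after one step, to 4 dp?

ω×(Iω) gyroscopic = (-0.0090, -0.0110, -0.0096)
angular accel α = (-3.2750, -0.5750, -0.8693)
ω + α·dt = (-0.4620, 0.5540, -0.5695)

ω' = (-0.4620, 0.5540, -0.5695)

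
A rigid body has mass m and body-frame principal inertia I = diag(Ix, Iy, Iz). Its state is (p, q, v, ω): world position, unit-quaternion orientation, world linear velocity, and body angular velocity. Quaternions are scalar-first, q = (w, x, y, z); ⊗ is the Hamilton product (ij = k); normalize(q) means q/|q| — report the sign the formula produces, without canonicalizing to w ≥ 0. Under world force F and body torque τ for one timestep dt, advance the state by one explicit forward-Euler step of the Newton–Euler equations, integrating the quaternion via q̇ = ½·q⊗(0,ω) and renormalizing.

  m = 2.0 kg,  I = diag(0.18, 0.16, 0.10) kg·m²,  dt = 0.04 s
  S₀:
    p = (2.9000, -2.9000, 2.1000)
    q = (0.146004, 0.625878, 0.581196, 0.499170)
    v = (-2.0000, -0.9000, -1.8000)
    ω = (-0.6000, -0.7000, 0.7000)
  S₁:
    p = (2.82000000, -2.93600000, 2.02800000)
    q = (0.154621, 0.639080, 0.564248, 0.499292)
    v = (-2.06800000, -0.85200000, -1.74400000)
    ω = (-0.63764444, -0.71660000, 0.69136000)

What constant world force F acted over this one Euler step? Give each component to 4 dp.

Δv = v₁−v₀ = (-0.06800000, 0.04800000, 0.05600000)
applied force F = (-3.4000, 2.4000, 2.8000)

F = (-3.4000, 2.4000, 2.8000)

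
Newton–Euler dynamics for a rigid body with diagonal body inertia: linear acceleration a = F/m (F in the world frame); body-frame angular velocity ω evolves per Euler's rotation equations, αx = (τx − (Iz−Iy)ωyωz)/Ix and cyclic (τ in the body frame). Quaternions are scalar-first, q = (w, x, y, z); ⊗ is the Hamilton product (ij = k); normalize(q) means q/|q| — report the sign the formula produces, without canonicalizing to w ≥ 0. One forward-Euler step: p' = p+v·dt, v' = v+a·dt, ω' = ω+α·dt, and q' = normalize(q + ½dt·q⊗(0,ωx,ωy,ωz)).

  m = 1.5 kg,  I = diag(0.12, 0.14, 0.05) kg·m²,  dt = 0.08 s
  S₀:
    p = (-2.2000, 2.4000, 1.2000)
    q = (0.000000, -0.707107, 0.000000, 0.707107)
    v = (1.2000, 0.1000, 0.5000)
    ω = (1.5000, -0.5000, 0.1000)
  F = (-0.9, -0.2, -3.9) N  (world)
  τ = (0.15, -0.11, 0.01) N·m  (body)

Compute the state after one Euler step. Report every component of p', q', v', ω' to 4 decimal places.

α = I⁻¹(τ − ω×Iω) = (1.2125, -0.8607, 0.5000)
ω' = ω + α·dt = (1.5970, -0.5689, 0.1400)
2q̇ = q⊗(0,ω) = (0.9899498, 0.3535535, 1.1313712, 0.3535535)
q' = normalize(q + ½dt·q⊗(0,ω)) = (0.0395, -0.6916, 0.0452, 0.7198)
linear accel F/m = (-0.6000, -0.1333, -2.6000)
p' = p + v·dt = (-2.1040, 2.4080, 1.2400)
v' = v + a·dt = (1.1520, 0.0893, 0.2920)

p' = (-2.1040, 2.4080, 1.2400)
q' = (0.0395, -0.6916, 0.0452, 0.7198)
v' = (1.1520, 0.0893, 0.2920)
ω' = (1.5970, -0.5689, 0.1400)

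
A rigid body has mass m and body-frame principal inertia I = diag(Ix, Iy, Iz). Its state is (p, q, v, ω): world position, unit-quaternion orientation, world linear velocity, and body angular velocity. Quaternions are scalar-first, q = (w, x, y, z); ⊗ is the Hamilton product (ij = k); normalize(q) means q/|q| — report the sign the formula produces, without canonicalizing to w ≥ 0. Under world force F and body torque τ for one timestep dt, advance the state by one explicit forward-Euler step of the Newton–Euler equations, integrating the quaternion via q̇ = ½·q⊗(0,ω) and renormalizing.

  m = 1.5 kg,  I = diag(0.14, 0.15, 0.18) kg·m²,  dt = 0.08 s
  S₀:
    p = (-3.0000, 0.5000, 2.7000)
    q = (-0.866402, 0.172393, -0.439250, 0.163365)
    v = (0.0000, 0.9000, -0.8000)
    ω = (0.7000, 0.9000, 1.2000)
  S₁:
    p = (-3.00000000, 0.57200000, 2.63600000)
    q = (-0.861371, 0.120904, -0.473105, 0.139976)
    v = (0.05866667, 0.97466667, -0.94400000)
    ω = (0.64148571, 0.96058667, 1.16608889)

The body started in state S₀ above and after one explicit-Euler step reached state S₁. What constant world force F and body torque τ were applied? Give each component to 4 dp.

Δω = ω₁−ω₀ = (-0.05851429, 0.06058667, -0.03391111)
ω₀×(Iω₀) = (0.0324, -0.0336, 0.0063)
τ = I·(Δω/dt) + ω₀×(Iω₀) = (-0.0700, 0.0800, -0.0700)
velocity change Δv = (0.05866667, 0.07466667, -0.14400000)
m·(v₁−v₀)/dt = (1.1000, 1.4000, -2.7000)

F = (1.1000, 1.4000, -2.7000)
τ = (-0.0700, 0.0800, -0.0700)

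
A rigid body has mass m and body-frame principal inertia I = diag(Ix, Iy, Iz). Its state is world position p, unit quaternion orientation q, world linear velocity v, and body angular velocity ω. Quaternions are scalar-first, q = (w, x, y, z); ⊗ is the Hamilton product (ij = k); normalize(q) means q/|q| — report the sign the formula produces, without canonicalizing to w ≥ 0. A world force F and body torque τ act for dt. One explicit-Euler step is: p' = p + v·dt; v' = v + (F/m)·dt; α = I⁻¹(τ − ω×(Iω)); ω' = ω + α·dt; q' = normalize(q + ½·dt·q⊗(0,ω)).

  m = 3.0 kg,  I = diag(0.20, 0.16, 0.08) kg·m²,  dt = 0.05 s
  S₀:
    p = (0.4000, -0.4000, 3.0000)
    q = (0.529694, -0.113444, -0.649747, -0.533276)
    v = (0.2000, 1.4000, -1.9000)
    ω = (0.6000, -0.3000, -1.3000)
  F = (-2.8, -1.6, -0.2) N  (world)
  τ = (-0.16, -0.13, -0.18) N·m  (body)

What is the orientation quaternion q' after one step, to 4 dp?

q' = (0.5089, -0.0883, -0.6650, -0.5395)

2q̇ = q⊗(0,ω) = (-0.8201165, 1.0025047, -0.6263510, -0.2647208)
updated quaternion q' = (0.5089, -0.0883, -0.6650, -0.5395)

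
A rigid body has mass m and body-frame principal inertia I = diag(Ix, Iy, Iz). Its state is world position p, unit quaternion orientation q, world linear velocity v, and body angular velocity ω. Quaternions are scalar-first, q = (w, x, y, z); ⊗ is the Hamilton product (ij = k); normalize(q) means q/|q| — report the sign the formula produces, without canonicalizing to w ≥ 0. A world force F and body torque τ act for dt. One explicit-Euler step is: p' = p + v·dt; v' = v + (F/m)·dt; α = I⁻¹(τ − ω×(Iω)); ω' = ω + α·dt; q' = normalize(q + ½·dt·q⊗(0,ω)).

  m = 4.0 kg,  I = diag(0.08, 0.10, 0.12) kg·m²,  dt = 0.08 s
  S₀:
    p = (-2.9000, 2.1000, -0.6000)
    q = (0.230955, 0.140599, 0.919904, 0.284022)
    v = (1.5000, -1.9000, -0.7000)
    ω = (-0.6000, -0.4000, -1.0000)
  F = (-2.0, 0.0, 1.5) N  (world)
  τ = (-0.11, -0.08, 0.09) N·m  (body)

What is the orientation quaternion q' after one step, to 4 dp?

Hamilton product q⊗(0,ω) = (0.7363430, -0.9448682, -0.1221962, 0.2647478)
q + ½dt·q⊗(0,ω), renormalized = (0.2601, 0.1027, 0.9139, 0.2943)

q' = (0.2601, 0.1027, 0.9139, 0.2943)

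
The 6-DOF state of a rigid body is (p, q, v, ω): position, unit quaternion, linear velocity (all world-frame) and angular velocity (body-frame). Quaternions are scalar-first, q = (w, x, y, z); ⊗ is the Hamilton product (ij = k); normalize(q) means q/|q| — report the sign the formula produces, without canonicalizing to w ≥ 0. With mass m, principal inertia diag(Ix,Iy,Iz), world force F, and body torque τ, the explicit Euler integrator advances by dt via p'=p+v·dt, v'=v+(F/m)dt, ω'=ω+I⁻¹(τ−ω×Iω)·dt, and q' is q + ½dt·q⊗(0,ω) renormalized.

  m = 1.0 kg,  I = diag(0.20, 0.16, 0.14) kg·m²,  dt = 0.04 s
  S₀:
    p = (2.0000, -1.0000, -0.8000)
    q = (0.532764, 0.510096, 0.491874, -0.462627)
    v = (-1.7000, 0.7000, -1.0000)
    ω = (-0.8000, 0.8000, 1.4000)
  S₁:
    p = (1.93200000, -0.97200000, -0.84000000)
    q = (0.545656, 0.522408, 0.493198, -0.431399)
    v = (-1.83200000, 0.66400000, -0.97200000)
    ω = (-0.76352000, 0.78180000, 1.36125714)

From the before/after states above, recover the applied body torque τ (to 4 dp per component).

rate change Δω = (0.03648000, -0.01820000, -0.03874286)
gyro term ω₀×Iω₀ = (-0.0224, -0.0672, 0.0256)
I·α + gyro = (0.1600, -0.1400, -0.1100)

τ = (0.1600, -0.1400, -0.1100)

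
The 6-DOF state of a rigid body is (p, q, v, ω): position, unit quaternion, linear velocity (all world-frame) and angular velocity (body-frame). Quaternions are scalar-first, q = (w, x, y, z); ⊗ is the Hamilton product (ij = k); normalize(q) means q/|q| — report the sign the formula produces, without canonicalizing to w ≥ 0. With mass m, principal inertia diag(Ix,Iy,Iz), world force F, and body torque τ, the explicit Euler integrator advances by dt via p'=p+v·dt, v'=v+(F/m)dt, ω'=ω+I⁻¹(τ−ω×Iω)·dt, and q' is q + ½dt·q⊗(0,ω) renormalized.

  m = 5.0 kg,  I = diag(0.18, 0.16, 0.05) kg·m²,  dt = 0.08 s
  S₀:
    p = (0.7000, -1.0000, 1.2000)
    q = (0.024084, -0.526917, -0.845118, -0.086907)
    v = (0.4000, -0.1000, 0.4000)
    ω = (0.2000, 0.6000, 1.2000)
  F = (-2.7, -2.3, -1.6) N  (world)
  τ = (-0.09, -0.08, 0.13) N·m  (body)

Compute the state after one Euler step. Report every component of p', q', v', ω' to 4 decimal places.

p' = (0.7320, -1.0080, 1.2320)
q' = (0.0527, -0.5644, -0.8187, -0.0915)
v' = (0.3568, -0.1368, 0.3744)
ω' = (0.1952, 0.5444, 1.4118)

p + v·dt = (0.7320, -1.0080, 1.2320)
v' = v + a·dt = (0.3568, -0.1368, 0.3744)
angular accel α = (-0.0600, -0.6950, 2.6480)
ω' = ω + α·dt = (0.1952, 0.5444, 1.4118)
Hamilton product q⊗(0,ω) = (0.7167426, -0.9571806, 0.6293694, -0.1182258)
updated quaternion q' = (0.0527, -0.5644, -0.8187, -0.0915)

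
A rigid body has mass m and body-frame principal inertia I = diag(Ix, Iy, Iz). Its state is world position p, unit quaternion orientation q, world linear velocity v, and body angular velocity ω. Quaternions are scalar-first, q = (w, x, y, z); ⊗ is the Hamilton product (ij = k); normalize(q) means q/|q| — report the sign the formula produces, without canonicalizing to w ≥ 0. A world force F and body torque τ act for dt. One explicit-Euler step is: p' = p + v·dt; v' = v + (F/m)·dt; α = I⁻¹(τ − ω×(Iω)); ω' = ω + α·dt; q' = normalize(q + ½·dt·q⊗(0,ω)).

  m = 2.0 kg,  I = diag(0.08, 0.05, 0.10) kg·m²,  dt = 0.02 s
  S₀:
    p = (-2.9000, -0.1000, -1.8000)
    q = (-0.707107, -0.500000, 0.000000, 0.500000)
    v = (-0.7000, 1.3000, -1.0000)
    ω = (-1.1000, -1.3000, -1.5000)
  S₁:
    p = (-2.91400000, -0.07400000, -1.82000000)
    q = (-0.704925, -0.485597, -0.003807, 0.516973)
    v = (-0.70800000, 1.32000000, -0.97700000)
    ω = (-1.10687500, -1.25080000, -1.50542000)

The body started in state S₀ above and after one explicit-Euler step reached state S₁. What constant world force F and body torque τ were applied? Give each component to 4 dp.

F = (-0.8000, 2.0000, 2.3000)
τ = (0.0700, 0.0900, -0.0700)

Δω = ω₁−ω₀ = (-0.00687500, 0.04920000, -0.00542000)
precession coupling = (0.0975, -0.0330, -0.0429)
applied torque τ = (0.0700, 0.0900, -0.0700)
Δv = v₁−v₀ = (-0.00800000, 0.02000000, 0.02300000)
F = m·Δv/dt = (-0.8000, 2.0000, 2.3000)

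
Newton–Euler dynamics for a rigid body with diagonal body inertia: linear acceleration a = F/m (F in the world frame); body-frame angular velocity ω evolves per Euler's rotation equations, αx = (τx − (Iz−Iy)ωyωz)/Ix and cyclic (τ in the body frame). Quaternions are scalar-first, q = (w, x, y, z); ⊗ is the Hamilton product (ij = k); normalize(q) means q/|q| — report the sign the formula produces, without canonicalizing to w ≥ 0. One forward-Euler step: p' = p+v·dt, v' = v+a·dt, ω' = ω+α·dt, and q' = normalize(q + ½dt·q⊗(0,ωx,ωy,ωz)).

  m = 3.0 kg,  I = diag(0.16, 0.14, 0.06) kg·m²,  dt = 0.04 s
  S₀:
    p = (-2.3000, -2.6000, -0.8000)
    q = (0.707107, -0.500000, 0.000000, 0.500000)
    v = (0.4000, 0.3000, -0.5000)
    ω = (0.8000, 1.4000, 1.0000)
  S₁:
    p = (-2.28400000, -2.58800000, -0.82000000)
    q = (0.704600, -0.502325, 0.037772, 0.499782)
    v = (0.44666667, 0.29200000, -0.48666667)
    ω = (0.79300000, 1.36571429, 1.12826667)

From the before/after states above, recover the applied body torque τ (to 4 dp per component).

τ = (-0.1400, -0.0400, 0.1700)

Δω = ω₁−ω₀ = (-0.00700000, -0.03428571, 0.12826667)
ω₀×(Iω₀) = (-0.1120, 0.0800, -0.0224)
I·α + gyro = (-0.1400, -0.0400, 0.1700)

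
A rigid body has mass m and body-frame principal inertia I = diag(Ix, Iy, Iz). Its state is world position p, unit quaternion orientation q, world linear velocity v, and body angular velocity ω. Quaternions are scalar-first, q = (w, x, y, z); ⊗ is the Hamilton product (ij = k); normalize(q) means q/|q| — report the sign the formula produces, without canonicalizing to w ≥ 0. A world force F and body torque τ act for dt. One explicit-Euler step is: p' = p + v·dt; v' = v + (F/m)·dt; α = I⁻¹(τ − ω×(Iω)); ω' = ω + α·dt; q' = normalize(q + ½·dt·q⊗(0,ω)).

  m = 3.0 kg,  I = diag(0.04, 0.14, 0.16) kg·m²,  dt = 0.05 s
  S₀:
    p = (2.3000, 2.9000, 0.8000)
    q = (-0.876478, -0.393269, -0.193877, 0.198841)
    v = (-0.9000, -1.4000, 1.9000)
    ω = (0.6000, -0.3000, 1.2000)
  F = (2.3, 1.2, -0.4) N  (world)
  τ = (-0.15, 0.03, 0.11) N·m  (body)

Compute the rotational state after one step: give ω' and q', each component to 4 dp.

ω×(Iω) gyroscopic = (-0.0072, -0.0864, -0.0180)
(τ − ω×Iω)/I = (-3.5700, 0.8314, 0.8000)
new body rate ω' = (0.4215, -0.2584, 1.2400)
2q̇ = q⊗(0,ω) = (-0.0608109, -0.6988869, 0.8541708, -0.8174667)
updated quaternion q' = (-0.8775, -0.4105, -0.1724, 0.1783)

ω' = (0.4215, -0.2584, 1.2400)
q' = (-0.8775, -0.4105, -0.1724, 0.1783)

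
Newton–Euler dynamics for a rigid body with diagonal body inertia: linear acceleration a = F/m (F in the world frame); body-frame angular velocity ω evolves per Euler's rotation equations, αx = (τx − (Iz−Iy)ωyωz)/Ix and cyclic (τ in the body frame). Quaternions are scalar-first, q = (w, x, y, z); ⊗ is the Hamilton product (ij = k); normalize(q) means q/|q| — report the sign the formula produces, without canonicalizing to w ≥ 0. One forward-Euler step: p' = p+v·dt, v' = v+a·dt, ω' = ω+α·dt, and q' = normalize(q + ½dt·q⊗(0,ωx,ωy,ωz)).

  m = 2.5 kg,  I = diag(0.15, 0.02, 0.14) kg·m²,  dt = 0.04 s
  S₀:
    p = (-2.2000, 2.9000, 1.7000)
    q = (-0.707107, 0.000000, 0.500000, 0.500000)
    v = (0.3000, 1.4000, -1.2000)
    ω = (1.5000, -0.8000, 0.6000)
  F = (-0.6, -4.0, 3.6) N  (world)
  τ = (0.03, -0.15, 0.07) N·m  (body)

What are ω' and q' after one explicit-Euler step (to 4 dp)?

ω' = (1.5234, -1.1180, 0.5754)
q' = (-0.7046, -0.0072, 0.5260, 0.4762)

gyro term ω×Iω = (-0.0576, 0.0090, 0.1560)
α = I⁻¹(τ − ω×Iω) = (0.5840, -7.9500, -0.6143)
new body rate ω' = (1.5234, -1.1180, 0.5754)
q⊗(0,ω) = (0.1000000, -0.3606605, 1.3156856, -1.1742642)
q' = normalize(q + ½dt·q⊗(0,ω)) = (-0.7046, -0.0072, 0.5260, 0.4762)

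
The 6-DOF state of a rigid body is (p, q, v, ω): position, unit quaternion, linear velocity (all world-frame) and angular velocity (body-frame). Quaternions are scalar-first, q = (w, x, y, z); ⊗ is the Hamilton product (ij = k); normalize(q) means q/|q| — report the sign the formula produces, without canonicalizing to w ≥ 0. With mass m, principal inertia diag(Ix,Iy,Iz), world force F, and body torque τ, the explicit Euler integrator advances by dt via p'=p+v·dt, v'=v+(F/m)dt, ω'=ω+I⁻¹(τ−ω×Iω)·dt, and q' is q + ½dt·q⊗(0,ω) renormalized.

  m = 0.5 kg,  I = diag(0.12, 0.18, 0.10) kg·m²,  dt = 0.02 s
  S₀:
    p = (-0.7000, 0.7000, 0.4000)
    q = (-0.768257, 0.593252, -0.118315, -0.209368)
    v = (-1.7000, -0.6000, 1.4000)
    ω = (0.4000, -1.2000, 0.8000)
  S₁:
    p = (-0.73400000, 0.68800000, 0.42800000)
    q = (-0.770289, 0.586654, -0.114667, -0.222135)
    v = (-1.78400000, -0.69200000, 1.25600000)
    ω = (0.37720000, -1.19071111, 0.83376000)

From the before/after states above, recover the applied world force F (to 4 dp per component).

F = (-2.1000, -2.3000, -3.6000)

Δv = v₁−v₀ = (-0.08400000, -0.09200000, -0.14400000)
m·(v₁−v₀)/dt = (-2.1000, -2.3000, -3.6000)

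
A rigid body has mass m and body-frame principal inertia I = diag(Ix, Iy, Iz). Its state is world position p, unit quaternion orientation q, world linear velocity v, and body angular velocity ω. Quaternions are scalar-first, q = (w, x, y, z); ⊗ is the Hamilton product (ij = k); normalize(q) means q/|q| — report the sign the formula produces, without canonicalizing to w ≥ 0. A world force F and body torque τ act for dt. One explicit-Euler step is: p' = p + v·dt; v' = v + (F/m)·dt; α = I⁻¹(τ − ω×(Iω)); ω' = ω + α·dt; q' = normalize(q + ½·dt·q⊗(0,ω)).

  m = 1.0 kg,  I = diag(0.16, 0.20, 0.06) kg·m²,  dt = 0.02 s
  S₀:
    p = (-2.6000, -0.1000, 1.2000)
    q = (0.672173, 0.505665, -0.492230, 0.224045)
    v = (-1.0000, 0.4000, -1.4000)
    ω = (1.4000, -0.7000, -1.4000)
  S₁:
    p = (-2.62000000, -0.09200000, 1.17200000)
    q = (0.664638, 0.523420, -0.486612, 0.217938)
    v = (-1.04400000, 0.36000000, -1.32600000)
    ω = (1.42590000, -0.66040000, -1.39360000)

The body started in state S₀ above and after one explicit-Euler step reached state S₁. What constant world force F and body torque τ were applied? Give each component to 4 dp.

F = (-2.2000, -2.0000, 3.7000)
τ = (0.0700, 0.2000, -0.0200)

v₁ − v₀ = (-0.04400000, -0.04000000, 0.07400000)
F = m·Δv/dt = (-2.2000, -2.0000, 3.7000)
ω₁ − ω₀ = (0.02590000, 0.03960000, 0.00640000)
gyro term ω₀×Iω₀ = (-0.1372, -0.1960, -0.0392)
τ = I·(Δω/dt) + ω₀×(Iω₀) = (0.0700, 0.2000, -0.0200)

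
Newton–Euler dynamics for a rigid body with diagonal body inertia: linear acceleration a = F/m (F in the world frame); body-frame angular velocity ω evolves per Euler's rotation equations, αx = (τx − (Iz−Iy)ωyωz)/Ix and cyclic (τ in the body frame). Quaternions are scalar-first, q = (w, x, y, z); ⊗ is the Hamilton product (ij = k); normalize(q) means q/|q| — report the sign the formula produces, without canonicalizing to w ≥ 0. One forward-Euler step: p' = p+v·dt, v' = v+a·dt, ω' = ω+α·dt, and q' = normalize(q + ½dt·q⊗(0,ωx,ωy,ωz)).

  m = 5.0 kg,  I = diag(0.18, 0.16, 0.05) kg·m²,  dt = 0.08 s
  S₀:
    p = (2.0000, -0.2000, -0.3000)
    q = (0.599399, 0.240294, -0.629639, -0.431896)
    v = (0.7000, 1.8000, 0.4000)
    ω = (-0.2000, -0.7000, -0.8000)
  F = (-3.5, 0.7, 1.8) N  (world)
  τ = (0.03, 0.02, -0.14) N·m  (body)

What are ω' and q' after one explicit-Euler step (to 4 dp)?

ω' = (-0.1593, -0.7004, -1.0195)
q' = (0.5693, 0.2433, -0.6347, -0.4624)

angular accel α = (0.5089, -0.0050, -2.7440)
ω + α·dt = (-0.1593, -0.7004, -1.0195)
Hamilton product q⊗(0,ω) = (-0.7382053, 0.0815042, -0.1409649, -0.7736528)
updated quaternion q' = (0.5693, 0.2433, -0.6347, -0.4624)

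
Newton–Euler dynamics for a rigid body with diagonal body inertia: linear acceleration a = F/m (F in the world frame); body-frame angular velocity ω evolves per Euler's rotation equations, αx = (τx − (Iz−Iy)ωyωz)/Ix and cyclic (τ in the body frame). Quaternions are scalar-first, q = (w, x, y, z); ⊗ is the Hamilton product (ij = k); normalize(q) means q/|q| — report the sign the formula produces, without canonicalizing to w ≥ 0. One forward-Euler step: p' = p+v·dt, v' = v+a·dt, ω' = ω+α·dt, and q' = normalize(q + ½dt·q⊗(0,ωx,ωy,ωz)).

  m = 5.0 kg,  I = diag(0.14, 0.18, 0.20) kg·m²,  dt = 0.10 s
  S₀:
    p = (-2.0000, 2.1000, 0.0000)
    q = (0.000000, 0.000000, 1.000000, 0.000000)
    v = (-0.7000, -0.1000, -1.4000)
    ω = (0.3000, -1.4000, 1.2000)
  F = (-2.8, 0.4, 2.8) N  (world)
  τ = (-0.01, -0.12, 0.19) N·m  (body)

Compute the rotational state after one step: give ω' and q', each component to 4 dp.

ω' = (0.3169, -1.4547, 1.3034)
q' = (0.0697, 0.0597, 0.9957, -0.0149)

gyro term ω×Iω = (-0.0336, -0.0216, -0.0168)
angular accel α = (0.1686, -0.5467, 1.0340)
ω + α·dt = (0.3169, -1.4547, 1.3034)
2q̇ = q⊗(0,ω) = (1.4000000, 1.2000000, 0.0000000, -0.3000000)
q + ½dt·q⊗(0,ω), renormalized = (0.0697, 0.0597, 0.9957, -0.0149)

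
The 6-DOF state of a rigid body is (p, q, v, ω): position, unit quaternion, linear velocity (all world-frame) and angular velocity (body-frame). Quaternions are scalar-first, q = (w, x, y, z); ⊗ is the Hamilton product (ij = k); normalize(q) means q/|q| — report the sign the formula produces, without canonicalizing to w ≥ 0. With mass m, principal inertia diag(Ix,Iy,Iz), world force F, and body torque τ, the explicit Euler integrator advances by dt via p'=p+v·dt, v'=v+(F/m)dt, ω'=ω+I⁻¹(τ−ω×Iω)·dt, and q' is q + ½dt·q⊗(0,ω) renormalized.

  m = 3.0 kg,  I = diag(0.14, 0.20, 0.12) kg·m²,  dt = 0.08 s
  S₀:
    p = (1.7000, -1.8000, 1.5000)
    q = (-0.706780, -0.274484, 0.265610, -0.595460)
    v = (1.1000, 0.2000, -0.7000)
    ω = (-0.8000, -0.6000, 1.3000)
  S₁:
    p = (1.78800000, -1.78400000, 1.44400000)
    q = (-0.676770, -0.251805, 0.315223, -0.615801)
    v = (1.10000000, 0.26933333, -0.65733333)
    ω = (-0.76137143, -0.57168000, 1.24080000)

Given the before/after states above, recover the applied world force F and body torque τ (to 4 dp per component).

F = (0.0000, 2.6000, 1.6000)
τ = (0.1300, 0.0500, -0.0600)

Δω = ω₁−ω₀ = (0.03862857, 0.02832000, -0.05920000)
gyro term ω₀×Iω₀ = (0.0624, -0.0208, 0.0288)
applied torque τ = (0.1300, 0.0500, -0.0600)
v₁ − v₀ = (0.00000000, 0.06933333, 0.04266667)
m·(v₁−v₀)/dt = (0.0000, 2.6000, 1.6000)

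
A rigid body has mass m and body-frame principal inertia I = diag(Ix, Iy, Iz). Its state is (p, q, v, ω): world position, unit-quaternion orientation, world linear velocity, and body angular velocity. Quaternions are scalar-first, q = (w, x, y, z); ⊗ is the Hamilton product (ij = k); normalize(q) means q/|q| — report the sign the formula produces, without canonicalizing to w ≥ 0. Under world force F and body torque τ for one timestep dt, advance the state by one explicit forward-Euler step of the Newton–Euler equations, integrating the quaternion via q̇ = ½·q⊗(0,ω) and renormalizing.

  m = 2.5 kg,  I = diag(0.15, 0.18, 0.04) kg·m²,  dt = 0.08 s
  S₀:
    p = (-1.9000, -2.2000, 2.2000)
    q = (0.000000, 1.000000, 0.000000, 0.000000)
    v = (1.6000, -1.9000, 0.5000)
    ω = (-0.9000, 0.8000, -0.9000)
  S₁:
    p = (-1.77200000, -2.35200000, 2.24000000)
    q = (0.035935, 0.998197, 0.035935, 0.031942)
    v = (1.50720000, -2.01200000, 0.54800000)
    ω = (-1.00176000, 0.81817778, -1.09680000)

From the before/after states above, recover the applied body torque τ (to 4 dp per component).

Δω = ω₁−ω₀ = (-0.10176000, 0.01817778, -0.19680000)
τ = I·(Δω/dt) + ω₀×(Iω₀) = (-0.0900, 0.1300, -0.1200)

τ = (-0.0900, 0.1300, -0.1200)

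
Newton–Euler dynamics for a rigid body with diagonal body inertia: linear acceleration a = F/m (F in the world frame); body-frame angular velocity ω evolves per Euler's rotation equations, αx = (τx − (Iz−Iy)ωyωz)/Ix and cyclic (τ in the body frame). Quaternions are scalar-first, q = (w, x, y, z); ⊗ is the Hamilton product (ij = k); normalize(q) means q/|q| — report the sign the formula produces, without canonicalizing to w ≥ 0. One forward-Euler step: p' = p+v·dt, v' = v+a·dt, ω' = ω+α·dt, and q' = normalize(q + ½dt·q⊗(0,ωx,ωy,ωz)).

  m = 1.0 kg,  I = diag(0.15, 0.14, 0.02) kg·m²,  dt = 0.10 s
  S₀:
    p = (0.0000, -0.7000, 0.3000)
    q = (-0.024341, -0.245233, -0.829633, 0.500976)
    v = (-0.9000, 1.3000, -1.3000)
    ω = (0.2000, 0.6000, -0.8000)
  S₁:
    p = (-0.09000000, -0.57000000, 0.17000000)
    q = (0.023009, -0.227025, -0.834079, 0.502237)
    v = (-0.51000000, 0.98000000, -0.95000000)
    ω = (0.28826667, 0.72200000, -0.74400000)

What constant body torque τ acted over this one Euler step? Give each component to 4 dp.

τ = (0.1900, 0.1500, 0.0100)

rate change Δω = (0.08826667, 0.12200000, 0.05600000)
I·α + gyro = (0.1900, 0.1500, 0.0100)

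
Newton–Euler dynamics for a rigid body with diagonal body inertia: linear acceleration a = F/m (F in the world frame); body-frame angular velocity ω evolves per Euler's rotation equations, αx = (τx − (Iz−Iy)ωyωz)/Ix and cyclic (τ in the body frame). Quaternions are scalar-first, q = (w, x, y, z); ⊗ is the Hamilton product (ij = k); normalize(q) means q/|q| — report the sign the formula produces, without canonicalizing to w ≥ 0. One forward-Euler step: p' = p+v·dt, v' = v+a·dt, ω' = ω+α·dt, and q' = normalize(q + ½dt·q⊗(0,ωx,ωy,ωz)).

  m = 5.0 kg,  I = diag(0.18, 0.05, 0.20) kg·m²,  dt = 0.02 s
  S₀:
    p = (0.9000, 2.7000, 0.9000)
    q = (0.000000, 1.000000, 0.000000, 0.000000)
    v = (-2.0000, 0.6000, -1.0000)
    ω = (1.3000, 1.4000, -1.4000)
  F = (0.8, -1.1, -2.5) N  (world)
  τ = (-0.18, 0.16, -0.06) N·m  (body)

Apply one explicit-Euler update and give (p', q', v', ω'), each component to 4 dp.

p' = (0.8600, 2.7120, 0.8800)
q' = (-0.0130, 0.9997, 0.0140, 0.0140)
v' = (-1.9968, 0.5956, -1.0100)
ω' = (1.3127, 1.4494, -1.3823)

p' = p + v·dt = (0.8600, 2.7120, 0.8800)
new velocity v' = (-1.9968, 0.5956, -1.0100)
angular accel α = (0.6333, 2.4720, 0.8830)
new body rate ω' = (1.3127, 1.4494, -1.3823)
Hamilton product q⊗(0,ω) = (-1.3000000, 0.0000000, 1.4000000, 1.4000000)
q' = normalize(q + ½dt·q⊗(0,ω)) = (-0.0130, 0.9997, 0.0140, 0.0140)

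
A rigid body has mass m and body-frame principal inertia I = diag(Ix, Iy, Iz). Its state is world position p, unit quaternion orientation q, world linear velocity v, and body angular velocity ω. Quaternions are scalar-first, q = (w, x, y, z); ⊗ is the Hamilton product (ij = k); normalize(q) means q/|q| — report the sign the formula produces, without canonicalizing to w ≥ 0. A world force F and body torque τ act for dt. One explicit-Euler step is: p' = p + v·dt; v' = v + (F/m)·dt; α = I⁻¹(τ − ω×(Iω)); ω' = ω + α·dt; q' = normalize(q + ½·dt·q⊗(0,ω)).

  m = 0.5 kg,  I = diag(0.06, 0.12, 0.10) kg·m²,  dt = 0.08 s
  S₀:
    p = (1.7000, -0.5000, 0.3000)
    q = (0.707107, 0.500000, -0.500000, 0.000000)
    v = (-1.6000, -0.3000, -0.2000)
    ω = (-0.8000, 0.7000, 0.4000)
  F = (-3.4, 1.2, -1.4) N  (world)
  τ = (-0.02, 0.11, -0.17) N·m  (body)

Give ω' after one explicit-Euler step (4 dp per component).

ω×(Iω) gyroscopic = (-0.0056, 0.0128, -0.0336)
angular accel α = (-0.2400, 0.8100, -1.3640)
ω' = ω + α·dt = (-0.8192, 0.7648, 0.2909)

ω' = (-0.8192, 0.7648, 0.2909)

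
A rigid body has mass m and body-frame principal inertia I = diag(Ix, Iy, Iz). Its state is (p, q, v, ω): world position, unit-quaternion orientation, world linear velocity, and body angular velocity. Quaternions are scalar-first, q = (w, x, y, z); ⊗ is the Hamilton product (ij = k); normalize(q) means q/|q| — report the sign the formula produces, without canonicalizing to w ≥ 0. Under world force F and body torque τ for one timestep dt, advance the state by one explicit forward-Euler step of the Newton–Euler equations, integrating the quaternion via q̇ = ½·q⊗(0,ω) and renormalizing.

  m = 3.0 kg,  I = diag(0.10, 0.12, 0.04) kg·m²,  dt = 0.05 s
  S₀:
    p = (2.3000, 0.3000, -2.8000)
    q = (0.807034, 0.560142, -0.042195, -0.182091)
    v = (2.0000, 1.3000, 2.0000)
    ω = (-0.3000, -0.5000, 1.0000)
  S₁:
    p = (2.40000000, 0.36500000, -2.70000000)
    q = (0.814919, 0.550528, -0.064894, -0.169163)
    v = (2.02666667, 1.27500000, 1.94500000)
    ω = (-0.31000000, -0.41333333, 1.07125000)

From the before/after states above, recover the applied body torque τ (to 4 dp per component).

τ = (0.0200, 0.1900, 0.0600)

Δω = ω₁−ω₀ = (-0.01000000, 0.08666667, 0.07125000)
applied torque τ = (0.0200, 0.1900, 0.0600)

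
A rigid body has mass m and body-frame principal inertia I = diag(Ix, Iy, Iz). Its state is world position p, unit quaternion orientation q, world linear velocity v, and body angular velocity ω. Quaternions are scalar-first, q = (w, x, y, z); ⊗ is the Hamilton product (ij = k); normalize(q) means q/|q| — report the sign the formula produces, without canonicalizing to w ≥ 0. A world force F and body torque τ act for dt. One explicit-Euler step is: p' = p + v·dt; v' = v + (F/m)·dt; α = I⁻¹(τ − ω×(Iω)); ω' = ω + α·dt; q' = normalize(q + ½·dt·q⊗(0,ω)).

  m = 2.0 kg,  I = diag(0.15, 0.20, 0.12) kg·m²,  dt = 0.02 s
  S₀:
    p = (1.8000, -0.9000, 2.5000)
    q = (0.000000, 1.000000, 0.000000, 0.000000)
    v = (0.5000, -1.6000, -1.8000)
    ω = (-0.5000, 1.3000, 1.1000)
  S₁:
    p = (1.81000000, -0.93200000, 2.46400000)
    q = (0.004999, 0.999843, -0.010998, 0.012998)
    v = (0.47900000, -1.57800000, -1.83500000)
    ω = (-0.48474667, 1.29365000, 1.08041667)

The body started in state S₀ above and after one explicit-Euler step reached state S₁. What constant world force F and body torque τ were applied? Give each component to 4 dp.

Δv = v₁−v₀ = (-0.02100000, 0.02200000, -0.03500000)
m·(v₁−v₀)/dt = (-2.1000, 2.2000, -3.5000)
rate change Δω = (0.01525333, -0.00635000, -0.01958333)
precession coupling = (-0.1144, -0.0165, -0.0325)
I·α + gyro = (0.0000, -0.0800, -0.1500)

F = (-2.1000, 2.2000, -3.5000)
τ = (0.0000, -0.0800, -0.1500)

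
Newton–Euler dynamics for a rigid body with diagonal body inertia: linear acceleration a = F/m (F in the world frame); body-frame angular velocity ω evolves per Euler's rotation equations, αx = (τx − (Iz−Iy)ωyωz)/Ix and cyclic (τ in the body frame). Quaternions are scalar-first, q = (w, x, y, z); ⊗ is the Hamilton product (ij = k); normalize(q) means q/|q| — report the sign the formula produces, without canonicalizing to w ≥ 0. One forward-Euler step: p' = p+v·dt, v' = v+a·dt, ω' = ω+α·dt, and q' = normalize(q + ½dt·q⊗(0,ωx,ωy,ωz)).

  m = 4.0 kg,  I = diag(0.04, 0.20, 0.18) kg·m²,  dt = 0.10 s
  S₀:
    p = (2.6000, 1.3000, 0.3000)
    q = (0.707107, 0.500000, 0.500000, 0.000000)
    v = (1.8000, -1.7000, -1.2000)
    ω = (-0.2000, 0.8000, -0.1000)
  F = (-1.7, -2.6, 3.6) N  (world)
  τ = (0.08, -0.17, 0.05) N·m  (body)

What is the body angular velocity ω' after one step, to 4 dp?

ω' = (-0.0040, 0.7164, -0.0580)

(τ − ω×Iω)/I = (1.9600, -0.8360, 0.4200)
ω' = ω + α·dt = (-0.0040, 0.7164, -0.0580)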